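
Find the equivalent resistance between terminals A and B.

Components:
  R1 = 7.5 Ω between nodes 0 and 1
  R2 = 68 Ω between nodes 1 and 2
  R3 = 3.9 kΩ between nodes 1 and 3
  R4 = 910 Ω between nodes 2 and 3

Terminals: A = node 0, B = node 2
Reduce the network between node 0 (A) and node 2 (B) by series/parallel combination:
  Rs1 = R3 + R4 (series, joined only at node 3) = 3900 + 910 = 4810 Ω
  Rp1 = R2 ‖ Rs1 (parallel, both between nodes 1 and 2) = 1/(1/68 + 1/4810) = 67.05 Ω
  Rs2 = R1 + Rp1 (series, joined only at node 1) = 7.5 + 67.05 = 74.55 Ω
R_eq = 74.55 Ω

Final answer: 74.55 Ω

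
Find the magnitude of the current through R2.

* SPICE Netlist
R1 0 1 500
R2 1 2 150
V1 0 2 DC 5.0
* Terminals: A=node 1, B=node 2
Nodal analysis, taking node 2 as the 0 V reference.
Source V1 fixes V_0 = 5 V.
KCL at each unknown node (sum of currents leaving = 0; resistances in Ω):
  Node 1: (V_1 - 5)/500 + (V_1 - 0)/150 = 0
Collecting terms: 0.008667 × V_1 = 0.01  =>  V_1 = 1.154 V
I_R2 = (V_1 - V_2)/R2 = (1.154 - 0)/150 = 0.007692 A
|I_R2| = 0.007692 A

Final answer: |I_R2| = 0.007692 A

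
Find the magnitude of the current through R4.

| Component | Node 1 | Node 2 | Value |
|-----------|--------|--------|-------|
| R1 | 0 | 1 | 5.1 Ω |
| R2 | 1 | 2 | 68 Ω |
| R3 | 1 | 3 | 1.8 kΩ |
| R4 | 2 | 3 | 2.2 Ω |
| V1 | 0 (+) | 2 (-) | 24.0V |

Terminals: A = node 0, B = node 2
Nodal analysis, taking node 2 as the 0 V reference.
Source V1 fixes V_0 = 24 V.
KCL at each unknown node (sum of currents leaving = 0; resistances in Ω):
  Node 1: (V_1 - 24)/5.1 + (V_1 - 0)/68 + (V_1 - V_3)/1800 = 0
  Node 3: (V_3 - V_1)/1800 + (V_3 - 0)/2.2 = 0
Collecting terms (coefficients in siemens):
  0.2113·V_1 - 0.0005556·V_3 = 4.706
  0.4551·V_3 - 0.0005556·V_1 = 0
Determinant D = (0.2113)(0.4551) - (-0.0005556)(-0.0005556) = 0.09618
V_1 = [(4.706)(0.4551) - (-0.0005556)(0)]/D = 22.27 V
V_3 = [(0.2113)(0) - (4.706)(-0.0005556)]/D = 0.02718 V
I_R4 = (V_2 - V_3)/R4 = (0 - 0.02718)/2.2 = -0.01236 A
|I_R4| = 0.01236 A

Final answer: |I_R4| = 0.01236 A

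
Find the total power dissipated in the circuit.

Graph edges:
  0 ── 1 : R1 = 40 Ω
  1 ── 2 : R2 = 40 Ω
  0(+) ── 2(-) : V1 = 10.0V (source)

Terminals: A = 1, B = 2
Nodal analysis, taking node 2 as the 0 V reference.
Source V1 fixes V_0 = 10 V.
KCL at each unknown node (sum of currents leaving = 0; resistances in Ω):
  Node 1: (V_1 - 10)/40 + (V_1 - 0)/40 = 0
Collecting terms: 0.05 × V_1 = 0.25  =>  V_1 = 5 V
Power in each resistor, P = (ΔV)²/R:
  P_R1 = (10 - 5)²/40 = 0.625 W
  P_R2 = (5 - 0)²/40 = 0.625 W
P_total = P_R1 + P_R2 = 1.25 W

Final answer: 1.25 W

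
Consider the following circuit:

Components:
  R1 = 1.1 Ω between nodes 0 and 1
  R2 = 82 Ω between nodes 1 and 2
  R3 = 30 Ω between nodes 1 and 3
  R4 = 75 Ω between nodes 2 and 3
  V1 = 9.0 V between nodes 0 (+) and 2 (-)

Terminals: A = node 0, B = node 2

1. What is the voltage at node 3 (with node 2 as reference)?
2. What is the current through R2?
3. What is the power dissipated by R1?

Nodal analysis, taking node 2 as the 0 V reference.
Source V1 fixes V_0 = 9 V.
KCL at each unknown node (sum of currents leaving = 0; resistances in Ω):
  Node 1: (V_1 - 9)/1.1 + (V_1 - 0)/82 + (V_1 - V_3)/30 = 0
  Node 3: (V_3 - V_1)/30 + (V_3 - 0)/75 = 0
Collecting terms (coefficients in siemens):
  0.9546·V_1 - 0.03333·V_3 = 8.182
  0.04667·V_3 - 0.03333·V_1 = 0
Determinant D = (0.9546)(0.04667) - (-0.03333)(-0.03333) = 0.04344
V_1 = [(8.182)(0.04667) - (-0.03333)(0)]/D = 8.79 V
V_3 = [(0.9546)(0) - (8.182)(-0.03333)]/D = 6.279 V
Part 1:
  Read off the nodal solution: V_3 = 6.279 V
Part 2:
  I_R2 = (V_1 - V_2)/R2 = (8.79 - 0)/82 = 0.1072 A
  Magnitude: I_R2 = 0.1072 A
Part 3:
  I_R1 = (V_0 - V_1)/R1 = (9 - 8.79)/1.1 = 0.1909 A
  P_R1 = I_R1² × R1 = (0.1909)² × 1.1 = 0.04009 W

Final answers:
1. V_3 = 6.279 V
2. I_R2 = 0.1072 A
3. P_R1 = 0.04009 W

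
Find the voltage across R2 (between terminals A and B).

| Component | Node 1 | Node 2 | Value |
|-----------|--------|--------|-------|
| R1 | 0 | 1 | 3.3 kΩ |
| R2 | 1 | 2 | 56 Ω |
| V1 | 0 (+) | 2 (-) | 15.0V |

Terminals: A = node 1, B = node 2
R1 and R2 are in series across V1 (node 0 → node 1 → node 2), and the output A–B is taken across R2, so this is a voltage divider.
Series current: I = V1/(R1 + R2) = 15/(3300 + 56) = 15/3356 = 0.00447 A
V_R2 = I × R2 = V1 × R2/(R1 + R2) = 15 × 56/3356 = 0.2503 V

Final answer: 0.2503 V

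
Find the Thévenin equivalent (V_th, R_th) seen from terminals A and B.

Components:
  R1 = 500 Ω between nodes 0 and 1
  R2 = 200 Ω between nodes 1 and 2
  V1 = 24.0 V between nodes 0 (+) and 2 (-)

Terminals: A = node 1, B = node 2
Step 1 — V_th is the open-circuit voltage V_A - V_B (nothing connected across the terminals).
Nodal analysis, taking node 2 as the 0 V reference.
Source V1 fixes V_0 = 24 V.
KCL at each unknown node (sum of currents leaving = 0; resistances in Ω):
  Node 1: (V_1 - 24)/500 + (V_1 - 0)/200 = 0
Collecting terms: 0.007 × V_1 = 0.048  =>  V_1 = 6.857 V
V_th = V_1 - V_2 = 6.857 - 0 = 6.857 V
Step 2 — R_th: zero the source — replace V1 by a short circuit (node 2 merges into node 0) — and find the resistance seen between A (node 1) and B (node 0).
Reduce the network between node 1 (A) and node 0 (B) by series/parallel combination:
  Rp1 = R1 ‖ R2 (parallel, both between nodes 0 and 1) = 1/(1/500 + 1/200) = 142.9 Ω
R_th = 142.9 Ω

Final answer: V_th = 6.857 V, R_th = 142.9 Ω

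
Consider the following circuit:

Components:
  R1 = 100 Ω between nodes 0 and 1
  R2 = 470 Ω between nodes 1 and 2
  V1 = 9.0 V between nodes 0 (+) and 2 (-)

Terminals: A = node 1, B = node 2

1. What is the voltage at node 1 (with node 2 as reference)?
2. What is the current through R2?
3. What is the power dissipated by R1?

Nodal analysis, taking node 2 as the 0 V reference.
Source V1 fixes V_0 = 9 V.
KCL at each unknown node (sum of currents leaving = 0; resistances in Ω):
  Node 1: (V_1 - 9)/100 + (V_1 - 0)/470 = 0
Collecting terms: 0.01213 × V_1 = 0.09  =>  V_1 = 7.421 V
Part 1:
  Read off the nodal solution: V_1 = 7.421 V
Part 2:
  I_R2 = (V_1 - V_2)/R2 = (7.421 - 0)/470 = 0.01579 A
  Magnitude: I_R2 = 0.01579 A
Part 3:
  I_R1 = (V_0 - V_1)/R1 = (9 - 7.421)/100 = 0.01579 A
  P_R1 = I_R1² × R1 = (0.01579)² × 100 = 0.02493 W

Final answers:
1. V_1 = 7.421 V
2. I_R2 = 0.01579 A
3. P_R1 = 0.02493 W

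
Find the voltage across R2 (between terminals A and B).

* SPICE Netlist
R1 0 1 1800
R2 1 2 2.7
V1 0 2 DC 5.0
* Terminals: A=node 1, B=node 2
R1 and R2 are in series across V1 (node 0 → node 1 → node 2), and the output A–B is taken across R2, so this is a voltage divider.
Series current: I = V1/(R1 + R2) = 5/(1800 + 2.7) = 5/1803 = 0.002774 A
V_R2 = I × R2 = V1 × R2/(R1 + R2) = 5 × 2.7/1803 = 0.007489 V

Final answer: 0.007489 V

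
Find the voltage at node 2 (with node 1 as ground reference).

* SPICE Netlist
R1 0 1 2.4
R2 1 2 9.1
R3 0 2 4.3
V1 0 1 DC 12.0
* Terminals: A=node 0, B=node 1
Nodal analysis, taking node 1 as the 0 V reference.
Source V1 fixes V_0 = 12 V.
KCL at each unknown node (sum of currents leaving = 0; resistances in Ω):
  Node 2: (V_2 - 0)/9.1 + (V_2 - 12)/4.3 = 0
Collecting terms: 0.3424 × V_2 = 2.791  =>  V_2 = 8.149 V
The requested potential is V_2 = 8.149 V.

Final answer: V_2 = 8.149 V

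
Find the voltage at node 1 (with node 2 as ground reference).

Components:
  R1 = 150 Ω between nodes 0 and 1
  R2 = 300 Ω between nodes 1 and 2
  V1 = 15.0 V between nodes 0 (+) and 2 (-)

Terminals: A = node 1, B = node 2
Nodal analysis, taking node 2 as the 0 V reference.
Source V1 fixes V_0 = 15 V.
KCL at each unknown node (sum of currents leaving = 0; resistances in Ω):
  Node 1: (V_1 - 15)/150 + (V_1 - 0)/300 = 0
Collecting terms: 0.01 × V_1 = 0.1  =>  V_1 = 10 V
The requested potential is V_1 = 10 V.

Final answer: V_1 = 10 V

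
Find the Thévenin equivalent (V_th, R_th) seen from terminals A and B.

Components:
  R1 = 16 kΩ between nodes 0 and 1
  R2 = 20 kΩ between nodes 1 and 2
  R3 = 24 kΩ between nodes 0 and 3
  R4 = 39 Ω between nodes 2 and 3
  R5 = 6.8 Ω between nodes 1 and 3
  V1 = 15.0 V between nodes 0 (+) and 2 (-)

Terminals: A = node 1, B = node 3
Step 1 — V_th is the open-circuit voltage V_A - V_B (nothing connected across the terminals).
Nodal analysis, taking node 2 as the 0 V reference.
Source V1 fixes V_0 = 15 V.
KCL at each unknown node (sum of currents leaving = 0; resistances in Ω):
  Node 1: (V_1 - 15)/16000 + (V_1 - 0)/20000 + (V_1 - V_3)/6.8 = 0
  Node 3: (V_3 - 15)/24000 + (V_3 - 0)/39 + (V_3 - V_1)/6.8 = 0
Collecting terms (coefficients in siemens):
  0.1472·V_1 - 0.1471·V_3 = 0.0009375
  0.1727·V_3 - 0.1471·V_1 = 0.000625
Determinant D = (0.1472)(0.1727) - (-0.1471)(-0.1471) = 0.003796
V_1 = [(0.0009375)(0.1727) - (-0.1471)(0.000625)]/D = 0.06687 V
V_3 = [(0.1472)(0.000625) - (0.0009375)(-0.1471)]/D = 0.06055 V
V_th = V_1 - V_3 = 0.06687 - 0.06055 = 0.006324 V
Step 2 — R_th: zero the source — replace V1 by a short circuit (node 2 merges into node 0) — and find the resistance seen between A (node 1) and B (node 3).
Reduce the network between node 1 (A) and node 3 (B) by series/parallel combination:
  Rp1 = R1 ‖ R2 (parallel, both between nodes 0 and 1) = 1/(1/16000 + 1/20000) = 8889 Ω
  Rp2 = R3 ‖ R4 (parallel, both between nodes 0 and 3) = 1/(1/24000 + 1/39) = 38.94 Ω
  Rs1 = Rp1 + Rp2 (series, joined only at node 0) = 8889 + 38.94 = 8928 Ω
  Rp3 = R5 ‖ Rs1 (parallel, both between nodes 1 and 3) = 1/(1/6.8 + 1/8928) = 6.795 Ω
R_th = 6.795 Ω

Final answer: V_th = 0.006324 V, R_th = 6.795 Ω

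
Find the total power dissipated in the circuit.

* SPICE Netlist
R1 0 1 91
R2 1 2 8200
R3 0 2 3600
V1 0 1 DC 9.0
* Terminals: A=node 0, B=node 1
Nodal analysis, taking node 1 as the 0 V reference.
Source V1 fixes V_0 = 9 V.
KCL at each unknown node (sum of currents leaving = 0; resistances in Ω):
  Node 2: (V_2 - 0)/8200 + (V_2 - 9)/3600 = 0
Collecting terms: 0.0003997 × V_2 = 0.0025  =>  V_2 = 6.254 V
Power in each resistor, P = (ΔV)²/R:
  P_R1 = (9 - 0)²/91 = 0.8901 W
  P_R2 = (0 - 6.254)²/8200 = 0.00477 W
  P_R3 = (9 - 6.254)²/3600 = 0.002094 W
P_total = P_R1 + P_R2 + P_R3 = 0.897 W

Final answer: 0.897 W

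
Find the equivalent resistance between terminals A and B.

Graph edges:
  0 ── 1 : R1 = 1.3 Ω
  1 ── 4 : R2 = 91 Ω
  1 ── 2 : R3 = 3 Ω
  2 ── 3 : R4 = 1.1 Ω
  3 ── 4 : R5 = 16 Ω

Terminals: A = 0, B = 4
Reduce the network between node 0 (A) and node 4 (B) by series/parallel combination:
  Rs1 = R3 + R4 (series, joined only at node 2) = 3 + 1.1 = 4.1 Ω
  Rs2 = R5 + Rs1 (series, joined only at node 3) = 16 + 4.1 = 20.1 Ω
  Rp1 = R2 ‖ Rs2 (parallel, both between nodes 1 and 4) = 1/(1/91 + 1/20.1) = 16.46 Ω
  Rs3 = R1 + Rp1 (series, joined only at node 1) = 1.3 + 16.46 = 17.76 Ω
R_eq = 17.76 Ω

Final answer: 17.76 Ω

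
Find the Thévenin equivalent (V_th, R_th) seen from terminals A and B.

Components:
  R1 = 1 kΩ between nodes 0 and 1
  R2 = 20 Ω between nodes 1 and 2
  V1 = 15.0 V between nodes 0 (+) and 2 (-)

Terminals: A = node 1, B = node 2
Step 1 — V_th is the open-circuit voltage V_A - V_B (nothing connected across the terminals).
Nodal analysis, taking node 2 as the 0 V reference.
Source V1 fixes V_0 = 15 V.
KCL at each unknown node (sum of currents leaving = 0; resistances in Ω):
  Node 1: (V_1 - 15)/1000 + (V_1 - 0)/20 = 0
Collecting terms: 0.051 × V_1 = 0.015  =>  V_1 = 0.2941 V
V_th = V_1 - V_2 = 0.2941 - 0 = 0.2941 V
Step 2 — R_th: zero the source — replace V1 by a short circuit (node 2 merges into node 0) — and find the resistance seen between A (node 1) and B (node 0).
Reduce the network between node 1 (A) and node 0 (B) by series/parallel combination:
  Rp1 = R1 ‖ R2 (parallel, both between nodes 0 and 1) = 1/(1/1000 + 1/20) = 19.61 Ω
R_th = 19.61 Ω

Final answer: V_th = 0.2941 V, R_th = 19.61 Ω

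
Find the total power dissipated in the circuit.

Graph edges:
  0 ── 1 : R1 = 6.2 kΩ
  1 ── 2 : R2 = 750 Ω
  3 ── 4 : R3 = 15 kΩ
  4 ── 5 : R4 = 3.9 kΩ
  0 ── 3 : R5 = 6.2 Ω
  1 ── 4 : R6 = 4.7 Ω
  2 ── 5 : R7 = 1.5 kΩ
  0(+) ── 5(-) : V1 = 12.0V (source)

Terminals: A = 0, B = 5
Nodal analysis, taking node 5 as the 0 V reference.
Source V1 fixes V_0 = 12 V.
KCL at each unknown node (sum of currents leaving = 0; resistances in Ω):
  Node 1: (V_1 - 12)/6200 + (V_1 - V_2)/750 + (V_1 - V_4)/4.7 = 0
  Node 2: (V_2 - V_1)/750 + (V_2 - 0)/1500 = 0
  Node 3: (V_3 - V_4)/15000 + (V_3 - 12)/6.2 = 0
  Node 4: (V_4 - V_3)/15000 + (V_4 - 0)/3900 + (V_4 - V_1)/4.7 = 0
Collecting terms (coefficients in siemens):
  0.2143·V_1 - 0.001333·V_2 - 0.2128·V_4 = 0.001935
  0.002·V_2 - 0.001333·V_1 = 0
  0.1614·V_3 - 0.00006667·V_4 = 1.935
  0.2131·V_4 - 0.2128·V_1 - 0.00006667·V_3 = 0
Solving these 4 simultaneous equations (Gaussian elimination) gives:
  V_1 = 2.945 V, V_2 = 1.963 V, V_3 = 12 V, V_4 = 2.944 V
Power in each resistor, P = (ΔV)²/R:
  P_R1 = (12 - 2.945)²/6200 = 0.01322 W
  P_R2 = (2.945 - 1.963)²/750 = 0.001285 W
  P_R3 = (12 - 2.944)²/15000 = 0.005462 W
  P_R4 = (2.944 - 0)²/3900 = 0.002223 W
  P_R5 = (12 - 12)²/6.2 = 0.000002258 W
  P_R6 = (2.945 - 2.944)²/4.7 = 0.0000001079 W
  P_R7 = (1.963 - 0)²/1500 = 0.00257 W
P_total = P_R1 + P_R2 + P_R3 + P_R4 + P_R5 + P_R6 + P_R7 = 0.02477 W

Final answer: 0.02477 W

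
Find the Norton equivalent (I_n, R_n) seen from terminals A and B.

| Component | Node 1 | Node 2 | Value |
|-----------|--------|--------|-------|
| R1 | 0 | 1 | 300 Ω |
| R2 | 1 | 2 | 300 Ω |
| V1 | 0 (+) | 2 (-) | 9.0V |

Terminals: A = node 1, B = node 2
Find the Thévenin equivalent first; then I_n = V_th/R_th and R_n = R_th.
Step 1 — V_th is the open-circuit voltage V_A - V_B (nothing connected across the terminals).
Nodal analysis, taking node 2 as the 0 V reference.
Source V1 fixes V_0 = 9 V.
KCL at each unknown node (sum of currents leaving = 0; resistances in Ω):
  Node 1: (V_1 - 9)/300 + (V_1 - 0)/300 = 0
Collecting terms: 0.006667 × V_1 = 0.03  =>  V_1 = 4.5 V
V_th = V_1 - V_2 = 4.5 - 0 = 4.5 V
Step 2 — R_th: zero the source — replace V1 by a short circuit (node 2 merges into node 0) — and find the resistance seen between A (node 1) and B (node 0).
Reduce the network between node 1 (A) and node 0 (B) by series/parallel combination:
  Rp1 = R1 ‖ R2 (parallel, both between nodes 0 and 1) = 1/(1/300 + 1/300) = 150 Ω
R_th = 150 Ω
I_n = V_th/R_th = 4.5/150 = 0.03 A, and R_n = R_th = 150 Ω

Final answer: I_n = 0.03 A, R_n = 150 Ω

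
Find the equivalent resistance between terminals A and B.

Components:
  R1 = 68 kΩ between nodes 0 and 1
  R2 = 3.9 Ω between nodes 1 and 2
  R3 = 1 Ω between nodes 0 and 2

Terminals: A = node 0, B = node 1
Reduce the network between node 0 (A) and node 1 (B) by series/parallel combination:
  Rs1 = R3 + R2 (series, joined only at node 2) = 1 + 3.9 = 4.9 Ω
  Rp1 = R1 ‖ Rs1 (parallel, both between nodes 0 and 1) = 1/(1/68000 + 1/4.9) = 4.9 Ω
R_eq = 4.9 Ω

Final answer: 4.9 Ω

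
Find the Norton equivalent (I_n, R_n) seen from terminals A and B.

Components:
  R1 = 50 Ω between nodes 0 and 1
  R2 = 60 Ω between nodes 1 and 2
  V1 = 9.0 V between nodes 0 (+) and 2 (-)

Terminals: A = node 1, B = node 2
Find the Thévenin equivalent first; then I_n = V_th/R_th and R_n = R_th.
Step 1 — V_th is the open-circuit voltage V_A - V_B (nothing connected across the terminals).
Nodal analysis, taking node 2 as the 0 V reference.
Source V1 fixes V_0 = 9 V.
KCL at each unknown node (sum of currents leaving = 0; resistances in Ω):
  Node 1: (V_1 - 9)/50 + (V_1 - 0)/60 = 0
Collecting terms: 0.03667 × V_1 = 0.18  =>  V_1 = 4.909 V
V_th = V_1 - V_2 = 4.909 - 0 = 4.909 V
Step 2 — R_th: zero the source — replace V1 by a short circuit (node 2 merges into node 0) — and find the resistance seen between A (node 1) and B (node 0).
Reduce the network between node 1 (A) and node 0 (B) by series/parallel combination:
  Rp1 = R1 ‖ R2 (parallel, both between nodes 0 and 1) = 1/(1/50 + 1/60) = 27.27 Ω
R_th = 27.27 Ω
I_n = V_th/R_th = 4.909/27.27 = 0.18 A, and R_n = R_th = 27.27 Ω

Final answer: I_n = 0.18 A, R_n = 27.27 Ω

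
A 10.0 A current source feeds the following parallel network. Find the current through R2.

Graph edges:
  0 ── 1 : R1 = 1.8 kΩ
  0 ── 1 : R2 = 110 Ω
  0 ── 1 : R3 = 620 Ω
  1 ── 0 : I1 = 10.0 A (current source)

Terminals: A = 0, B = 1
All resistors sit directly between nodes 0 and 1, so they are in parallel and share one voltage V; the full source current 10 A splits among them.
1/R_par = 1/1800 + 1/110 + 1/620 = 0.01126 S  =>  R_par = 88.81 Ω
V = I × R_par = 10 × 88.81 = 888.1 V
I_R2 = V/R2 = 888.1/110 = 8.074 A

Final answer: 8.074 A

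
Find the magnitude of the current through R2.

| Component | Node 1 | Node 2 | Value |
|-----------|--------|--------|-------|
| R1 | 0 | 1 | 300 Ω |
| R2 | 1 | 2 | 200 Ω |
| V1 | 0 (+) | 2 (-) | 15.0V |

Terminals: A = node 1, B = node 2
Nodal analysis, taking node 2 as the 0 V reference.
Source V1 fixes V_0 = 15 V.
KCL at each unknown node (sum of currents leaving = 0; resistances in Ω):
  Node 1: (V_1 - 15)/300 + (V_1 - 0)/200 = 0
Collecting terms: 0.008333 × V_1 = 0.05  =>  V_1 = 6 V
I_R2 = (V_1 - V_2)/R2 = (6 - 0)/200 = 0.03 A
|I_R2| = 0.03 A

Final answer: |I_R2| = 0.03 A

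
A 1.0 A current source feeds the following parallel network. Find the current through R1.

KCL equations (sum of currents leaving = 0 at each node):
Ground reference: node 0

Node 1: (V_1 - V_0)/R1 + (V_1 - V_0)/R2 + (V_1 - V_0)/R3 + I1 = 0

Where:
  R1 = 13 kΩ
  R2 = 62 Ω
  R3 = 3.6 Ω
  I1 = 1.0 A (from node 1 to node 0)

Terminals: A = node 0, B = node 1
All resistors sit directly between nodes 0 and 1, so they are in parallel and share one voltage V; the full source current 1 A splits among them.
1/R_par = 1/13000 + 1/62 + 1/3.6 = 0.294 S  =>  R_par = 3.402 Ω
V = I × R_par = 1 × 3.402 = 3.402 V
I_R1 = V/R1 = 3.402/13000 = 0.0002617 A

Final answer: 0.0002617 A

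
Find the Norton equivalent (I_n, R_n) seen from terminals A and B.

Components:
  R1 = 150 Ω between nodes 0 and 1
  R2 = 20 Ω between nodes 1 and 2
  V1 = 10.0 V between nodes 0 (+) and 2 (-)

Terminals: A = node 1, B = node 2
Find the Thévenin equivalent first; then I_n = V_th/R_th and R_n = R_th.
Step 1 — V_th is the open-circuit voltage V_A - V_B (nothing connected across the terminals).
Nodal analysis, taking node 2 as the 0 V reference.
Source V1 fixes V_0 = 10 V.
KCL at each unknown node (sum of currents leaving = 0; resistances in Ω):
  Node 1: (V_1 - 10)/150 + (V_1 - 0)/20 = 0
Collecting terms: 0.05667 × V_1 = 0.06667  =>  V_1 = 1.176 V
V_th = V_1 - V_2 = 1.176 - 0 = 1.176 V
Step 2 — R_th: zero the source — replace V1 by a short circuit (node 2 merges into node 0) — and find the resistance seen between A (node 1) and B (node 0).
Reduce the network between node 1 (A) and node 0 (B) by series/parallel combination:
  Rp1 = R1 ‖ R2 (parallel, both between nodes 0 and 1) = 1/(1/150 + 1/20) = 17.65 Ω
R_th = 17.65 Ω
I_n = V_th/R_th = 1.176/17.65 = 0.06667 A, and R_n = R_th = 17.65 Ω

Final answer: I_n = 0.06667 A, R_n = 17.65 Ω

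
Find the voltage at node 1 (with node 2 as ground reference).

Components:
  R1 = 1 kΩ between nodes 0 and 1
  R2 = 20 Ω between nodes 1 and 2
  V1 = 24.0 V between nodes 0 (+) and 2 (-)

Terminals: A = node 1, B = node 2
Nodal analysis, taking node 2 as the 0 V reference.
Source V1 fixes V_0 = 24 V.
KCL at each unknown node (sum of currents leaving = 0; resistances in Ω):
  Node 1: (V_1 - 24)/1000 + (V_1 - 0)/20 = 0
Collecting terms: 0.051 × V_1 = 0.024  =>  V_1 = 0.4706 V
The requested potential is V_1 = 0.4706 V.

Final answer: V_1 = 0.4706 V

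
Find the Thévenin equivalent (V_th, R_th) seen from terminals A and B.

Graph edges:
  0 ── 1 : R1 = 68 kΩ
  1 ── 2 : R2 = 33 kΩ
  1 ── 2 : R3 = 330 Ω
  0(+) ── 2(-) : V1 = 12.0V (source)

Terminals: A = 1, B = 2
Step 1 — V_th is the open-circuit voltage V_A - V_B (nothing connected across the terminals).
Nodal analysis, taking node 2 as the 0 V reference.
Source V1 fixes V_0 = 12 V.
KCL at each unknown node (sum of currents leaving = 0; resistances in Ω):
  Node 1: (V_1 - 12)/68000 + (V_1 - 0)/33000 + (V_1 - 0)/330 = 0
Collecting terms: 0.003075 × V_1 = 0.0001765  =>  V_1 = 0.05738 V
V_th = V_1 - V_2 = 0.05738 - 0 = 0.05738 V
Step 2 — R_th: zero the source — replace V1 by a short circuit (node 2 merges into node 0) — and find the resistance seen between A (node 1) and B (node 0).
Reduce the network between node 1 (A) and node 0 (B) by series/parallel combination:
  Rp1 = R1 ‖ R2 ‖ R3 (parallel, all between nodes 0 and 1) = 1/(1/68000 + 1/33000 + 1/330) = 325.2 Ω
R_th = 325.2 Ω

Final answer: V_th = 0.05738 V, R_th = 325.2 Ω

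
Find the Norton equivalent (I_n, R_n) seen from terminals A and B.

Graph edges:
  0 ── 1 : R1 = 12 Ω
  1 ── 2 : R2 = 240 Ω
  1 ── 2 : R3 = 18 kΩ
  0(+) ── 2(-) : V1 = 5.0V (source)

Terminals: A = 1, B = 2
Find the Thévenin equivalent first; then I_n = V_th/R_th and R_n = R_th.
Step 1 — V_th is the open-circuit voltage V_A - V_B (nothing connected across the terminals).
Nodal analysis, taking node 2 as the 0 V reference.
Source V1 fixes V_0 = 5 V.
KCL at each unknown node (sum of currents leaving = 0; resistances in Ω):
  Node 1: (V_1 - 5)/12 + (V_1 - 0)/240 + (V_1 - 0)/18000 = 0
Collecting terms: 0.08756 × V_1 = 0.4167  =>  V_1 = 4.759 V
V_th = V_1 - V_2 = 4.759 - 0 = 4.759 V
Step 2 — R_th: zero the source — replace V1 by a short circuit (node 2 merges into node 0) — and find the resistance seen between A (node 1) and B (node 0).
Reduce the network between node 1 (A) and node 0 (B) by series/parallel combination:
  Rp1 = R1 ‖ R2 ‖ R3 (parallel, all between nodes 0 and 1) = 1/(1/12 + 1/240 + 1/18000) = 11.42 Ω
R_th = 11.42 Ω
I_n = V_th/R_th = 4.759/11.42 = 0.4167 A, and R_n = R_th = 11.42 Ω

Final answer: I_n = 0.4167 A, R_n = 11.42 Ω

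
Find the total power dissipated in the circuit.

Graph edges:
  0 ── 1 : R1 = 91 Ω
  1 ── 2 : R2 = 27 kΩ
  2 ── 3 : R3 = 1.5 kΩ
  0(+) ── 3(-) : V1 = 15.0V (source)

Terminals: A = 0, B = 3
Nodal analysis, taking node 3 as the 0 V reference.
Source V1 fixes V_0 = 15 V.
KCL at each unknown node (sum of currents leaving = 0; resistances in Ω):
  Node 1: (V_1 - 15)/91 + (V_1 - V_2)/27000 = 0
  Node 2: (V_2 - V_1)/27000 + (V_2 - 0)/1500 = 0
Collecting terms (coefficients in siemens):
  0.01103·V_1 - 0.00003704·V_2 = 0.1648
  0.0007037·V_2 - 0.00003704·V_1 = 0
Determinant D = (0.01103)(0.0007037) - (-0.00003704)(-0.00003704) = 0.000007758
V_1 = [(0.1648)(0.0007037) - (-0.00003704)(0)]/D = 14.95 V
V_2 = [(0.01103)(0) - (0.1648)(-0.00003704)]/D = 0.787 V
Power in each resistor, P = (ΔV)²/R:
  P_R1 = (15 - 14.95)²/91 = 0.00002505 W
  P_R2 = (14.95 - 0.787)²/27000 = 0.007432 W
  P_R3 = (0.787 - 0)²/1500 = 0.0004129 W
P_total = P_R1 + P_R2 + P_R3 = 0.00787 W

Final answer: 0.00787 W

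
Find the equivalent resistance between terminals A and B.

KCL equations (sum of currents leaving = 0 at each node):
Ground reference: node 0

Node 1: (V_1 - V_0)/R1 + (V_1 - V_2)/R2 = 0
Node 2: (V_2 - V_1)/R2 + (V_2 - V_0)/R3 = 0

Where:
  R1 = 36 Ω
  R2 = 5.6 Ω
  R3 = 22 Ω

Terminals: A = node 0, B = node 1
Reduce the network between node 0 (A) and node 1 (B) by series/parallel combination:
  Rs1 = R3 + R2 (series, joined only at node 2) = 22 + 5.6 = 27.6 Ω
  Rp1 = R1 ‖ Rs1 (parallel, both between nodes 0 and 1) = 1/(1/36 + 1/27.6) = 15.62 Ω
R_eq = 15.62 Ω

Final answer: 15.62 Ω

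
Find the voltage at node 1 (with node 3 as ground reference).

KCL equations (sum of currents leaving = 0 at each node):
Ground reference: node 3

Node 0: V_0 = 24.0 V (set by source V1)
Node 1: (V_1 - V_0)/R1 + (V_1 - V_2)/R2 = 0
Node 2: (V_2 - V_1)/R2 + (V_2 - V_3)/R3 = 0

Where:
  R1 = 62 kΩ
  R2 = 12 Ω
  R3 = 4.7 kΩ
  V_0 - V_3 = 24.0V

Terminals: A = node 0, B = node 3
Nodal analysis, taking node 3 as the 0 V reference.
Source V1 fixes V_0 = 24 V.
KCL at each unknown node (sum of currents leaving = 0; resistances in Ω):
  Node 1: (V_1 - 24)/62000 + (V_1 - V_2)/12 = 0
  Node 2: (V_2 - V_1)/12 + (V_2 - 0)/4700 = 0
Collecting terms (coefficients in siemens):
  0.08335·V_1 - 0.08333·V_2 = 0.0003871
  0.08355·V_2 - 0.08333·V_1 = 0
Determinant D = (0.08335)(0.08355) - (-0.08333)(-0.08333) = 0.00001908
V_1 = [(0.0003871)(0.08355) - (-0.08333)(0)]/D = 1.695 V
V_2 = [(0.08335)(0) - (0.0003871)(-0.08333)]/D = 1.691 V
The requested potential is V_1 = 1.695 V.

Final answer: V_1 = 1.695 V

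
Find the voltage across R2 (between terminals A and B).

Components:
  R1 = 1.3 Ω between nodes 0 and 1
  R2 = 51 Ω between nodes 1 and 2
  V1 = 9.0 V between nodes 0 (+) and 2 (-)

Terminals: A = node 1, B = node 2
R1 and R2 are in series across V1 (node 0 → node 1 → node 2), and the output A–B is taken across R2, so this is a voltage divider.
Series current: I = V1/(R1 + R2) = 9/(1.3 + 51) = 9/52.3 = 0.1721 A
V_R2 = I × R2 = V1 × R2/(R1 + R2) = 9 × 51/52.3 = 8.776 V

Final answer: 8.776 V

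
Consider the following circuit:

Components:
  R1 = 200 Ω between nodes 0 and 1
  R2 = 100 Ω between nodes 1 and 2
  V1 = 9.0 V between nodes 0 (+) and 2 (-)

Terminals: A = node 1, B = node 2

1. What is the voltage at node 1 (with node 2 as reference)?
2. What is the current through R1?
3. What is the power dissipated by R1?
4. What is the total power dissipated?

Nodal analysis, taking node 2 as the 0 V reference.
Source V1 fixes V_0 = 9 V.
KCL at each unknown node (sum of currents leaving = 0; resistances in Ω):
  Node 1: (V_1 - 9)/200 + (V_1 - 0)/100 = 0
Collecting terms: 0.015 × V_1 = 0.045  =>  V_1 = 3 V
Part 1:
  Read off the nodal solution: V_1 = 3 V
Part 2:
  I_R1 = (V_0 - V_1)/R1 = (9 - 3)/200 = 0.03 A
  Magnitude: I_R1 = 0.03 A
Part 3:
  I_R1 = (V_0 - V_1)/R1 = (9 - 3)/200 = 0.03 A
  P_R1 = I_R1² × R1 = (0.03)² × 200 = 0.18 W
Part 4:
  Power in each resistor, P = (ΔV)²/R:
    P_R1 = (9 - 3)²/200 = 0.18 W
    P_R2 = (3 - 0)²/100 = 0.09 W
  P_total = P_R1 + P_R2 = 0.27 W

Final answers:
1. V_1 = 3 V
2. I_R1 = 0.03 A
3. P_R1 = 0.18 W
4. P_total = 0.27 W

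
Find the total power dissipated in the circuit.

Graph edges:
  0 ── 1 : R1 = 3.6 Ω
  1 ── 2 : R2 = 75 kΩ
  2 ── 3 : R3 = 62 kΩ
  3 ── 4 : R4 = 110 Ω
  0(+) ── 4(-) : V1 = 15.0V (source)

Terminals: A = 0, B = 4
Nodal analysis, taking node 4 as the 0 V reference.
Source V1 fixes V_0 = 15 V.
KCL at each unknown node (sum of currents leaving = 0; resistances in Ω):
  Node 1: (V_1 - 15)/3.6 + (V_1 - V_2)/75000 = 0
  Node 2: (V_2 - V_1)/75000 + (V_2 - V_3)/62000 = 0
  Node 3: (V_3 - V_2)/62000 + (V_3 - 0)/110 = 0
Collecting terms (coefficients in siemens):
  0.2778·V_1 - 0.00001333·V_2 = 4.167
  0.00002946·V_2 - 0.00001333·V_1 - 0.00001613·V_3 = 0
  0.009107·V_3 - 0.00001613·V_2 = 0
Solving these 3 simultaneous equations (Gaussian elimination) gives:
  V_1 = 15 V, V_2 = 6.795 V, V_3 = 0.01203 V
Power in each resistor, P = (ΔV)²/R:
  P_R1 = (15 - 15)²/3.6 = 0.00000004308 W
  P_R2 = (15 - 6.795)²/75000 = 0.0008976 W
  P_R3 = (6.795 - 0.01203)²/62000 = 0.000742 W
  P_R4 = (0.01203 - 0)²/110 = 0.000001316 W
P_total = P_R1 + P_R2 + P_R3 + P_R4 = 0.001641 W

Final answer: 0.001641 W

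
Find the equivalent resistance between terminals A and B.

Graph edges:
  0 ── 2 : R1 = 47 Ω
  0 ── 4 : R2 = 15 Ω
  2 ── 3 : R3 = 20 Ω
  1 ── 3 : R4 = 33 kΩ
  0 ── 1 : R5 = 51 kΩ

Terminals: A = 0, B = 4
Reduce the network between node 0 (A) and node 4 (B) by series/parallel combination:
  Rs1 = R5 + R4 (series, joined only at node 1) = 51000 + 33000 = 84000 Ω
  Rs2 = R1 + R3 (series, joined only at node 2) = 47 + 20 = 67 Ω
  Rp1 = Rs1 ‖ Rs2 (parallel, both between nodes 0 and 3) = 1/(1/84000 + 1/67) = 66.95 Ω
  Rp1 touches the rest of the network only at node 0 (its other end, node 3, goes nowhere), so no current can flow through it — remove it.
R_eq = 15 Ω

Final answer: 15 Ω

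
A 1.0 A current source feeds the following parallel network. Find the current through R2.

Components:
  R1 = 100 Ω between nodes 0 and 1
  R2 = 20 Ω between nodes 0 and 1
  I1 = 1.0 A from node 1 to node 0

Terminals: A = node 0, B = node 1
All resistors sit directly between nodes 0 and 1, so they are in parallel and share one voltage V; the full source current 1 A splits among them.
1/R_par = 1/100 + 1/20 = 0.06 S  =>  R_par = 16.67 Ω
V = I × R_par = 1 × 16.67 = 16.67 V
I_R2 = V/R2 = 16.67/20 = 0.8333 A

Final answer: 0.8333 A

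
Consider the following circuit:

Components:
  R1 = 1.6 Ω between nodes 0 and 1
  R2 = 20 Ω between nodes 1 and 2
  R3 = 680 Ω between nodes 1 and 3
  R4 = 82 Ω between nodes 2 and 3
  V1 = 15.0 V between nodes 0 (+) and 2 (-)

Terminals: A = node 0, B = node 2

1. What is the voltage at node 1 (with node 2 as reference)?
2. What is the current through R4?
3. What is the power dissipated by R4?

Nodal analysis, taking node 2 as the 0 V reference.
Source V1 fixes V_0 = 15 V.
KCL at each unknown node (sum of currents leaving = 0; resistances in Ω):
  Node 1: (V_1 - 15)/1.6 + (V_1 - 0)/20 + (V_1 - V_3)/680 = 0
  Node 3: (V_3 - V_1)/680 + (V_3 - 0)/82 = 0
Collecting terms (coefficients in siemens):
  0.6765·V_1 - 0.001471·V_3 = 9.375
  0.01367·V_3 - 0.001471·V_1 = 0
Determinant D = (0.6765)(0.01367) - (-0.001471)(-0.001471) = 0.009242
V_1 = [(9.375)(0.01367) - (-0.001471)(0)]/D = 13.86 V
V_3 = [(0.6765)(0) - (9.375)(-0.001471)]/D = 1.492 V
Part 1:
  Read off the nodal solution: V_1 = 13.86 V
Part 2:
  I_R4 = (V_2 - V_3)/R4 = (0 - 1.492)/82 = -0.01819 A
  Magnitude: I_R4 = 0.01819 A
Part 3:
  I_R4 = (V_2 - V_3)/R4 = (0 - 1.492)/82 = -0.01819 A
  P_R4 = I_R4² × R4 = (-0.01819)² × 82 = 0.02714 W

Final answers:
1. V_1 = 13.86 V
2. I_R4 = 0.01819 A
3. P_R4 = 0.02714 W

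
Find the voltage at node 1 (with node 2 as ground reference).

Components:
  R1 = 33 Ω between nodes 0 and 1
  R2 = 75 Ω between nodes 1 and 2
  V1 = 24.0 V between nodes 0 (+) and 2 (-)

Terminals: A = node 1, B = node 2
Nodal analysis, taking node 2 as the 0 V reference.
Source V1 fixes V_0 = 24 V.
KCL at each unknown node (sum of currents leaving = 0; resistances in Ω):
  Node 1: (V_1 - 24)/33 + (V_1 - 0)/75 = 0
Collecting terms: 0.04364 × V_1 = 0.7273  =>  V_1 = 16.67 V
The requested potential is V_1 = 16.67 V.

Final answer: V_1 = 16.67 V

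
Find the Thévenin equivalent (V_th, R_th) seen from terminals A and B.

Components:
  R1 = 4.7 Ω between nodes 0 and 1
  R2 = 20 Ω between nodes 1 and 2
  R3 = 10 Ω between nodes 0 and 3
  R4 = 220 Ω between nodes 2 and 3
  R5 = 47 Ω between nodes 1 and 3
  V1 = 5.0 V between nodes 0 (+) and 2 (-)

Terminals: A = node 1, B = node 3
Step 1 — V_th is the open-circuit voltage V_A - V_B (nothing connected across the terminals).
Nodal analysis, taking node 2 as the 0 V reference.
Source V1 fixes V_0 = 5 V.
KCL at each unknown node (sum of currents leaving = 0; resistances in Ω):
  Node 1: (V_1 - 5)/4.7 + (V_1 - 0)/20 + (V_1 - V_3)/47 = 0
  Node 3: (V_3 - 5)/10 + (V_3 - 0)/220 + (V_3 - V_1)/47 = 0
Collecting terms (coefficients in siemens):
  0.284·V_1 - 0.02128·V_3 = 1.064
  0.1258·V_3 - 0.02128·V_1 = 0.5
Determinant D = (0.284)(0.1258) - (-0.02128)(-0.02128) = 0.03529
V_1 = [(1.064)(0.1258) - (-0.02128)(0.5)]/D = 4.095 V
V_3 = [(0.284)(0.5) - (1.064)(-0.02128)]/D = 4.666 V
V_th = V_1 - V_3 = 4.095 - 4.666 = -0.5715 V
Step 2 — R_th: zero the source — replace V1 by a short circuit (node 2 merges into node 0) — and find the resistance seen between A (node 1) and B (node 3).
Reduce the network between node 1 (A) and node 3 (B) by series/parallel combination:
  Rp1 = R1 ‖ R2 (parallel, both between nodes 0 and 1) = 1/(1/4.7 + 1/20) = 3.806 Ω
  Rp2 = R3 ‖ R4 (parallel, both between nodes 0 and 3) = 1/(1/10 + 1/220) = 9.565 Ω
  Rs1 = Rp1 + Rp2 (series, joined only at node 0) = 3.806 + 9.565 = 13.37 Ω
  Rp3 = R5 ‖ Rs1 (parallel, both between nodes 1 and 3) = 1/(1/47 + 1/13.37) = 10.41 Ω
R_th = 10.41 Ω

Final answer: V_th = -0.5715 V, R_th = 10.41 Ω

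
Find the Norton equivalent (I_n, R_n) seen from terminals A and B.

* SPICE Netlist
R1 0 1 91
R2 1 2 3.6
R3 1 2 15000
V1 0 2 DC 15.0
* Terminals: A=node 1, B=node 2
Find the Thévenin equivalent first; then I_n = V_th/R_th and R_n = R_th.
Step 1 — V_th is the open-circuit voltage V_A - V_B (nothing connected across the terminals).
Nodal analysis, taking node 2 as the 0 V reference.
Source V1 fixes V_0 = 15 V.
KCL at each unknown node (sum of currents leaving = 0; resistances in Ω):
  Node 1: (V_1 - 15)/91 + (V_1 - 0)/3.6 + (V_1 - 0)/15000 = 0
Collecting terms: 0.2888 × V_1 = 0.1648  =>  V_1 = 0.5707 V
V_th = V_1 - V_2 = 0.5707 - 0 = 0.5707 V
Step 2 — R_th: zero the source — replace V1 by a short circuit (node 2 merges into node 0) — and find the resistance seen between A (node 1) and B (node 0).
Reduce the network between node 1 (A) and node 0 (B) by series/parallel combination:
  Rp1 = R1 ‖ R2 ‖ R3 (parallel, all between nodes 0 and 1) = 1/(1/91 + 1/3.6 + 1/15000) = 3.462 Ω
R_th = 3.462 Ω
I_n = V_th/R_th = 0.5707/3.462 = 0.1648 A, and R_n = R_th = 3.462 Ω

Final answer: I_n = 0.1648 A, R_n = 3.462 Ω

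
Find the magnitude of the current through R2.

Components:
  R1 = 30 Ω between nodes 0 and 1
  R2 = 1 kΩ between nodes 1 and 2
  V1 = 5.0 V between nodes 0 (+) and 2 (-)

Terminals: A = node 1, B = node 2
Nodal analysis, taking node 2 as the 0 V reference.
Source V1 fixes V_0 = 5 V.
KCL at each unknown node (sum of currents leaving = 0; resistances in Ω):
  Node 1: (V_1 - 5)/30 + (V_1 - 0)/1000 = 0
Collecting terms: 0.03433 × V_1 = 0.1667  =>  V_1 = 4.854 V
I_R2 = (V_1 - V_2)/R2 = (4.854 - 0)/1000 = 0.004854 A
|I_R2| = 0.004854 A

Final answer: |I_R2| = 0.004854 A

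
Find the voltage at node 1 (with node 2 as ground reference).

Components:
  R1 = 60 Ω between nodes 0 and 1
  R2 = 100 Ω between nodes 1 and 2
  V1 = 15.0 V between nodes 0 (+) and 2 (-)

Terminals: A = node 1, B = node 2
Nodal analysis, taking node 2 as the 0 V reference.
Source V1 fixes V_0 = 15 V.
KCL at each unknown node (sum of currents leaving = 0; resistances in Ω):
  Node 1: (V_1 - 15)/60 + (V_1 - 0)/100 = 0
Collecting terms: 0.02667 × V_1 = 0.25  =>  V_1 = 9.375 V
The requested potential is V_1 = 9.375 V.

Final answer: V_1 = 9.375 V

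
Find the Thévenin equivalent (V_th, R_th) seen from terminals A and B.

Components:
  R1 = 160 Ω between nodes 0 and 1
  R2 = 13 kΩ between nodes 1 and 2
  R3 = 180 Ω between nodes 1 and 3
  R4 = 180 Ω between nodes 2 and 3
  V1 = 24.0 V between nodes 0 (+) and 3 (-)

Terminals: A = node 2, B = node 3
Step 1 — V_th is the open-circuit voltage V_A - V_B (nothing connected across the terminals).
Nodal analysis, taking node 3 as the 0 V reference.
Source V1 fixes V_0 = 24 V.
KCL at each unknown node (sum of currents leaving = 0; resistances in Ω):
  Node 1: (V_1 - 24)/160 + (V_1 - V_2)/13000 + (V_1 - 0)/180 = 0
  Node 2: (V_2 - V_1)/13000 + (V_2 - 0)/180 = 0
Collecting terms (coefficients in siemens):
  0.01188·V_1 - 0.00007692·V_2 = 0.15
  0.005632·V_2 - 0.00007692·V_1 = 0
Determinant D = (0.01188)(0.005632) - (-0.00007692)(-0.00007692) = 0.00006692
V_1 = [(0.15)(0.005632) - (-0.00007692)(0)]/D = 12.62 V
V_2 = [(0.01188)(0) - (0.15)(-0.00007692)]/D = 0.1724 V
V_th = V_2 - V_3 = 0.1724 - 0 = 0.1724 V
Step 2 — R_th: zero the source — replace V1 by a short circuit (node 3 merges into node 0) — and find the resistance seen between A (node 2) and B (node 0).
Reduce the network between node 2 (A) and node 0 (B) by series/parallel combination:
  Rp1 = R1 ‖ R3 (parallel, both between nodes 0 and 1) = 1/(1/160 + 1/180) = 84.71 Ω
  Rs1 = R2 + Rp1 (series, joined only at node 1) = 13000 + 84.71 = 13080 Ω
  Rp2 = R4 ‖ Rs1 (parallel, both between nodes 0 and 2) = 1/(1/180 + 1/13080) = 177.6 Ω
R_th = 177.6 Ω

Final answer: V_th = 0.1724 V, R_th = 177.6 Ω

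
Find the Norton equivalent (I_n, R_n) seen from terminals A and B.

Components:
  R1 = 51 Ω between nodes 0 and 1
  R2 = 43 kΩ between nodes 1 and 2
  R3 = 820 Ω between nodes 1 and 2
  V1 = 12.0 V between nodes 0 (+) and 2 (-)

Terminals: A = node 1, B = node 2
Find the Thévenin equivalent first; then I_n = V_th/R_th and R_n = R_th.
Step 1 — V_th is the open-circuit voltage V_A - V_B (nothing connected across the terminals).
Nodal analysis, taking node 2 as the 0 V reference.
Source V1 fixes V_0 = 12 V.
KCL at each unknown node (sum of currents leaving = 0; resistances in Ω):
  Node 1: (V_1 - 12)/51 + (V_1 - 0)/43000 + (V_1 - 0)/820 = 0
Collecting terms: 0.02085 × V_1 = 0.2353  =>  V_1 = 11.28 V
V_th = V_1 - V_2 = 11.28 - 0 = 11.28 V
Step 2 — R_th: zero the source — replace V1 by a short circuit (node 2 merges into node 0) — and find the resistance seen between A (node 1) and B (node 0).
Reduce the network between node 1 (A) and node 0 (B) by series/parallel combination:
  Rp1 = R1 ‖ R2 ‖ R3 (parallel, all between nodes 0 and 1) = 1/(1/51 + 1/43000 + 1/820) = 47.96 Ω
R_th = 47.96 Ω
I_n = V_th/R_th = 11.28/47.96 = 0.2353 A, and R_n = R_th = 47.96 Ω

Final answer: I_n = 0.2353 A, R_n = 47.96 Ω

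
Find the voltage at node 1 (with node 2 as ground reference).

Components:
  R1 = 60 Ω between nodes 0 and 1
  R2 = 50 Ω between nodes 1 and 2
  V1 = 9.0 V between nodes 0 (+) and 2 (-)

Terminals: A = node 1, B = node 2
Nodal analysis, taking node 2 as the 0 V reference.
Source V1 fixes V_0 = 9 V.
KCL at each unknown node (sum of currents leaving = 0; resistances in Ω):
  Node 1: (V_1 - 9)/60 + (V_1 - 0)/50 = 0
Collecting terms: 0.03667 × V_1 = 0.15  =>  V_1 = 4.091 V
The requested potential is V_1 = 4.091 V.

Final answer: V_1 = 4.091 V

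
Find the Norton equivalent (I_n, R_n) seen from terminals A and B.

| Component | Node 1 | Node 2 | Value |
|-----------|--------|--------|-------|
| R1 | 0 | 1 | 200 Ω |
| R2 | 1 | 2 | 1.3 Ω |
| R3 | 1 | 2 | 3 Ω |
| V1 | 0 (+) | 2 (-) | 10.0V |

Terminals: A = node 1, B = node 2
Find the Thévenin equivalent first; then I_n = V_th/R_th and R_n = R_th.
Step 1 — V_th is the open-circuit voltage V_A - V_B (nothing connected across the terminals).
Nodal analysis, taking node 2 as the 0 V reference.
Source V1 fixes V_0 = 10 V.
KCL at each unknown node (sum of currents leaving = 0; resistances in Ω):
  Node 1: (V_1 - 10)/200 + (V_1 - 0)/1.3 + (V_1 - 0)/3 = 0
Collecting terms: 1.108 × V_1 = 0.05  =>  V_1 = 0.04514 V
V_th = V_1 - V_2 = 0.04514 - 0 = 0.04514 V
Step 2 — R_th: zero the source — replace V1 by a short circuit (node 2 merges into node 0) — and find the resistance seen between A (node 1) and B (node 0).
Reduce the network between node 1 (A) and node 0 (B) by series/parallel combination:
  Rp1 = R1 ‖ R2 ‖ R3 (parallel, all between nodes 0 and 1) = 1/(1/200 + 1/1.3 + 1/3) = 0.9029 Ω
R_th = 0.9029 Ω
I_n = V_th/R_th = 0.04514/0.9029 = 0.05 A, and R_n = R_th = 0.9029 Ω

Final answer: I_n = 0.05 A, R_n = 0.9029 Ω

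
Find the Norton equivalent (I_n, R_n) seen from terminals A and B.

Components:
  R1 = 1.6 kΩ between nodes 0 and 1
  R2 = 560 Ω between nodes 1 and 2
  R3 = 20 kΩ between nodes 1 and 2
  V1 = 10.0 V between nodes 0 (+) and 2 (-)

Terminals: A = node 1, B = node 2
Find the Thévenin equivalent first; then I_n = V_th/R_th and R_n = R_th.
Step 1 — V_th is the open-circuit voltage V_A - V_B (nothing connected across the terminals).
Nodal analysis, taking node 2 as the 0 V reference.
Source V1 fixes V_0 = 10 V.
KCL at each unknown node (sum of currents leaving = 0; resistances in Ω):
  Node 1: (V_1 - 10)/1600 + (V_1 - 0)/560 + (V_1 - 0)/20000 = 0
Collecting terms: 0.002461 × V_1 = 0.00625  =>  V_1 = 2.54 V
V_th = V_1 - V_2 = 2.54 - 0 = 2.54 V
Step 2 — R_th: zero the source — replace V1 by a short circuit (node 2 merges into node 0) — and find the resistance seen between A (node 1) and B (node 0).
Reduce the network between node 1 (A) and node 0 (B) by series/parallel combination:
  Rp1 = R1 ‖ R2 ‖ R3 (parallel, all between nodes 0 and 1) = 1/(1/1600 + 1/560 + 1/20000) = 406.4 Ω
R_th = 406.4 Ω
I_n = V_th/R_th = 2.54/406.4 = 0.00625 A, and R_n = R_th = 406.4 Ω

Final answer: I_n = 0.00625 A, R_n = 406.4 Ω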